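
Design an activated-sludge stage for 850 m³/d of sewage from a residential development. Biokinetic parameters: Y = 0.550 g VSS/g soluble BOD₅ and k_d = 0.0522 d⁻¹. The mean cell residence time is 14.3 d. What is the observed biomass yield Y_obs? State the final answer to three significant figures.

Y_obs ≈ 0.315 g VSS/g soluble BOD₅

Observed yield with endogenous decay: Y_obs = Y / (1 + k_d·θ_c) = 0.550 / (1 + 0.0522 × 14.3) = 0.550 / 1.746 = 0.3149 g VSS/g soluble BOD₅.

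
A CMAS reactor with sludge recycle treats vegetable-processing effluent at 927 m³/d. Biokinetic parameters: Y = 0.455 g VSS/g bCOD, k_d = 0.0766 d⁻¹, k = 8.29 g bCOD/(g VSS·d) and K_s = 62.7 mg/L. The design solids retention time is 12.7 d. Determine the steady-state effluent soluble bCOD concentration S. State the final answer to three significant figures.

Effluent substrate depends only on kinetics and SRT: S = K_s(1 + k_d θ_c) / [θ_c(Yk − k_d) − 1] = 62.7 × (1 + 0.0766 × 12.7) / [12.7 × (0.455 × 8.29 − 0.0766) − 1] = 123.7 / 45.93 = 2.693 mg/L.

S ≈ 2.69 mg/L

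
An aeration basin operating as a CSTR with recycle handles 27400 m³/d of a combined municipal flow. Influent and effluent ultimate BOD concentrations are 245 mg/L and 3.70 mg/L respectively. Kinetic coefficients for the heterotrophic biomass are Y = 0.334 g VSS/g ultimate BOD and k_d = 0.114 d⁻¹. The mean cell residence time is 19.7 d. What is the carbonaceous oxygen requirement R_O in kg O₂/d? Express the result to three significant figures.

R_O ≈ 5650 kg O₂/d

Y_obs = Y / (1 + k_d θ_c) = 0.334 / (1 + 0.114 × 19.7) = 0.334 / 3.246 = 0.1029.
Mass of ultimate BOD removed per day: Q(S₀ − S) = 27400 × 241.3 g/m³ = 6612 kg/d.
P_X = Y_obs·Q·(S₀ − S) = 0.1029 × 6612 = 680.4 kg VSS/d.
Carbonaceous O₂ demand = substrate oxidised − cell-mass equivalent = 6612 − 1.42 × 680.4 = 5646 kg O₂/d.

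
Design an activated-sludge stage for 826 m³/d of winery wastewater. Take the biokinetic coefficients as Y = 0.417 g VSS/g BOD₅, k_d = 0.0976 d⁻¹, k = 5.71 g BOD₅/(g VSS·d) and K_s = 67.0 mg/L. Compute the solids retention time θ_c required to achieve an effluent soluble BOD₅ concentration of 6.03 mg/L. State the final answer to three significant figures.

Specific growth rate at S = 6.03 mg/L: μ = YkS/(K_s+S) = 0.417·5.71·6.03/(67.0+6.03) = 0.1966 d⁻¹.
Then 1/θ_c = μ − k_d = 0.1966 − 0.0976 = 0.09900 d⁻¹, giving θ_c = 10.10 d.

θ_c ≈ 10.1 d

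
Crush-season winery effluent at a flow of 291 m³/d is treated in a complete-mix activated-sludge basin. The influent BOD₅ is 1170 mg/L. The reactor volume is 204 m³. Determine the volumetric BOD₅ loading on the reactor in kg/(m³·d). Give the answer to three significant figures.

L_v ≈ 1.67 kg BOD₅/(m³·d)

Volumetric loading L_v = Q·S₀ / V = 291 × 1170 g/m³ / 204.0 m³ = 1669 g/(m³·d) = 1.669 kg BOD₅/(m³·d).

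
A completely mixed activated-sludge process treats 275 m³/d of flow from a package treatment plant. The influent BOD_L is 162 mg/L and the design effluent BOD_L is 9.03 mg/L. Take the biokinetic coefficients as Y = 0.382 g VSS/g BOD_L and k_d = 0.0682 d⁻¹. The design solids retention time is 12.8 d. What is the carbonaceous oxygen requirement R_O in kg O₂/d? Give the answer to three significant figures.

Y_obs = Y / (1 + k_d θ_c) = 0.382 / (1 + 0.0682 × 12.8) = 0.382 / 1.873 = 0.2040.
ΔS = 162 − 9.03 = 153.0 mg/L, so the substrate removal rate is 275 × 153.0/1000 = 42.07 kg BOD_L/d.
Biomass synthesised: P_X = Y_obs × 42.07 = 8.580 kg VSS/d.
Carbonaceous O₂ demand = substrate oxidised − cell-mass equivalent = 42.07 − 1.42 × 8.580 = 29.88 kg O₂/d.

R_O ≈ 29.9 kg O₂/d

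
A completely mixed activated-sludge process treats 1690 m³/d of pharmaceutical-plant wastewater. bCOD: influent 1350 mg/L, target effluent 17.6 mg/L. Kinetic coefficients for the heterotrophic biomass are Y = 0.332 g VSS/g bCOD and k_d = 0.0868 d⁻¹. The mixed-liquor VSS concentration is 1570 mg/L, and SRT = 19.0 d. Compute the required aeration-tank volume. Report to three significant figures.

Rearranging the biomass balance for a CMAS with decay, V = Y·Q·ΔS·θ_c / [X·(1+k_d θ_c)] = 0.332 × 1690 × (1350 − 17.6) × 19.0 / [1570 × (1 + 0.0868 × 19.0)] = 1.42×10^7 / 4159 = 3415 m³.

V ≈ 3420 m³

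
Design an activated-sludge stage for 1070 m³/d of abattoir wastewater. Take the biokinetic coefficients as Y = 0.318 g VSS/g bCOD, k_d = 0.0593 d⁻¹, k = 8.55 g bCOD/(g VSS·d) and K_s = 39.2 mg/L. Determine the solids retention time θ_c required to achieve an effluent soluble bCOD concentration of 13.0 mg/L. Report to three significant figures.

θ_c ≈ 1.62 d

From 1/θ_c = Y·k·S/(K_s + S) − k_d: Y·k·S/(K_s+S) = 0.318 × 8.55 × 13.0 / (39.2 + 13.0) = 0.6771 d⁻¹.
Then 1/θ_c = μ − k_d = 0.6771 − 0.0593 = 0.6178 d⁻¹, giving θ_c = 1.619 d.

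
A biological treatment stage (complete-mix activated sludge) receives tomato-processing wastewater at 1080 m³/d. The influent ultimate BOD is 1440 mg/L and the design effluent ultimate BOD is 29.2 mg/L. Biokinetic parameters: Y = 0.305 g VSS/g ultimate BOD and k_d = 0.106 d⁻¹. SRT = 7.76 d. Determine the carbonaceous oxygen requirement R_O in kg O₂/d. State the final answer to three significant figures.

Correct the yield for decay: Y_obs = Y/(1 + k_d θ_c) = 0.305 / (1 + 0.106 × 7.76) = 0.305 / 1.823 = 0.1673.
Substrate removed = Q·(S₀ − S) = 1080 m³/d × (1440 − 29.2) g/m³ = 1.52×10^6 g/d = 1524 kg/d.
Net sludge production P_X = 0.1673 × 1524 = 255.0 kg VSS/d.
R_O = Q·(S₀ − S) − 1.42·P_X = 1524 − 1.42 × 255.0 = 1162 kg O₂/d.

R_O ≈ 1160 kg O₂/d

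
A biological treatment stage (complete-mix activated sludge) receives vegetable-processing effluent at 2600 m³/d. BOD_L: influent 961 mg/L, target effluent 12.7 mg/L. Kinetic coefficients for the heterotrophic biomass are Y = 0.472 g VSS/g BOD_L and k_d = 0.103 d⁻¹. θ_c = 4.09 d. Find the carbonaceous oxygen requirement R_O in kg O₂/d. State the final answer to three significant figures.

Correct the yield for decay: Y_obs = Y/(1 + k_d θ_c) = 0.472 / (1 + 0.103 × 4.09) = 0.472 / 1.421 = 0.3321.
Q·(S₀ − S) = 2600 × (961 − 12.7) × 10⁻³ = 2466 kg/d removed.
P_X = Y_obs·Q·(S₀ − S) = 0.3321 × 2466 = 818.8 kg VSS/d.
R_O = Q·(S₀ − S) − 1.42·P_X = 2466 − 1.42 × 818.8 = 1303 kg O₂/d.

R_O ≈ 1300 kg O₂/d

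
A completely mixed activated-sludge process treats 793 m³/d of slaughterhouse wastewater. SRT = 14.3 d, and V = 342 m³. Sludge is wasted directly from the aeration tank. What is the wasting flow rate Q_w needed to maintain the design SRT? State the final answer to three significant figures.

With mixed-liquor wasting, θ_c = V/Q_w, so Q_w = V/θ_c = 342.0/14.3 = 23.92 m³/d.

Q_w ≈ 23.9 m³/d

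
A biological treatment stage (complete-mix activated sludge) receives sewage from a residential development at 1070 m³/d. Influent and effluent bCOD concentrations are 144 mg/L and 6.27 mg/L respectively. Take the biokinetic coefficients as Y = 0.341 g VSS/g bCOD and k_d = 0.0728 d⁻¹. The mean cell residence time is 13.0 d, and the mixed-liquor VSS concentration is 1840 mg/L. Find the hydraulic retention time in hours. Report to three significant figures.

Steady-state biomass mass balance: V·X·(1 + k_d·θ_c) = Y·Q·(S₀ − S)·θ_c, so V = 0.341 × 1070 × (144 − 6.27) × 13.0 / [1840 × (1 + 0.0728 × 13.0)] = 6.53×10^5 / 3581 = 182.4 m³.
τ = V/Q = 182.4/1070 = 0.1705 d, or 4.092 h.

τ ≈ 4.09 h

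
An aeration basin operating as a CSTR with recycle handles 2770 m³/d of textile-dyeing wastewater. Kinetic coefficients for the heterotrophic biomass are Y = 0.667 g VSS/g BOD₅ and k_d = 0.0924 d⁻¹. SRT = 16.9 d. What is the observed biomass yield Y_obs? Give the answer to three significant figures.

Y_obs ≈ 0.260 g VSS/g BOD₅

Correct the yield for decay: Y_obs = Y/(1 + k_d θ_c) = 0.667 / (1 + 0.0924 × 16.9) = 0.667 / 2.562 = 0.2604.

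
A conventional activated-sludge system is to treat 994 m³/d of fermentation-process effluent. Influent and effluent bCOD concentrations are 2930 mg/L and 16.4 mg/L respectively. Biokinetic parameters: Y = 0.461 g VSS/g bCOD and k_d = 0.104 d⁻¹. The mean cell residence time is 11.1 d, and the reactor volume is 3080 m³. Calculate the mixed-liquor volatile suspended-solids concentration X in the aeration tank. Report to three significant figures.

X ≈ 2230 mg/L

X = Y·Q·ΔS·θ_c / [V·(1 + k_d θ_c)] = 0.461 × 994 × (2930 − 16.4) × 11.1 / [3080 × (1 + 0.104 × 11.1)] = 2233 mg/L.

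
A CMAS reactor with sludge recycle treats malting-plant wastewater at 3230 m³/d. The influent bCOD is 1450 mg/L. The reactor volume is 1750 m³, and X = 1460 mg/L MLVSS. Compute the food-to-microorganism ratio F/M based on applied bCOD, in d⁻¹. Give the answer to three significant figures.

F/M ≈ 1.83 d⁻¹

F/M = applied load / biomass = Q·S₀/(V·X) = 3230 × 1450 / (1750 × 1460) = 1.833 d⁻¹.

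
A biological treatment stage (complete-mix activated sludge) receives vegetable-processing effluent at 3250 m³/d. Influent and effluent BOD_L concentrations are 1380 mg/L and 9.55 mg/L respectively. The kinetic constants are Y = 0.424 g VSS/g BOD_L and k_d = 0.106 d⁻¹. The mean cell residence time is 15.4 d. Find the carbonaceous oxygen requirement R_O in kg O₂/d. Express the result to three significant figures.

R_O ≈ 3440 kg O₂/d

Correct the yield for decay: Y_obs = Y/(1 + k_d θ_c) = 0.424 / (1 + 0.106 × 15.4) = 0.424 / 2.632 = 0.1611.
Substrate removed = Q·(S₀ − S) = 3250 m³/d × (1380 − 9.55) g/m³ = 4.45×10^6 g/d = 4454 kg/d.
Biomass synthesised: P_X = Y_obs × 4454 = 717.4 kg VSS/d.
R_O = Q·ΔS − 1.42 P_X = 4454 − 1019 = 3435 kg O₂/d.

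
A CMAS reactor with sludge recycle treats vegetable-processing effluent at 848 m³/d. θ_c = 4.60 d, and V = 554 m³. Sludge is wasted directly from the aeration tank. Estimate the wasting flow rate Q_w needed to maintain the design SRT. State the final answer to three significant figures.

Q_w ≈ 120 m³/d

For wasting at MLVSS concentration, Q_w = V/θ_c = 554.0/4.60 = 120.4 m³/d.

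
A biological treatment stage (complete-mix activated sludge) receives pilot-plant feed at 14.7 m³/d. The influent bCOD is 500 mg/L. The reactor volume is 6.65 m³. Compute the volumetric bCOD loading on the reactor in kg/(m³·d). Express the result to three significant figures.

Applied bCOD load per unit volume = Q·S₀/V = (14.7 × 500/1000)/6.650 = 1.105 kg bCOD·m⁻³·d⁻¹.

L_v ≈ 1.11 kg bCOD/(m³·d)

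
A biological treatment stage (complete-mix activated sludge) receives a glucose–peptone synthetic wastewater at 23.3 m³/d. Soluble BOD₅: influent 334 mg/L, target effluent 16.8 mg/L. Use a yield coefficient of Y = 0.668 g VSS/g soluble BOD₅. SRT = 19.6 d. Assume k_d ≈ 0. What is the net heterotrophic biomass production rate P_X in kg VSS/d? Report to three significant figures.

With endogenous decay neglected, the observed yield equals the true yield: Y_obs = Y = 0.668 g VSS/g soluble BOD₅.
Q·(S₀ − S) = 23.3 × (334 − 16.8) × 10⁻³ = 7.391 kg/d removed.
Biomass produced: P_X = Y_obs·Q·ΔS = 0.6680 × 7.391 ≈ 4.937 kg VSS/d.

P_X ≈ 4.94 kg VSS/d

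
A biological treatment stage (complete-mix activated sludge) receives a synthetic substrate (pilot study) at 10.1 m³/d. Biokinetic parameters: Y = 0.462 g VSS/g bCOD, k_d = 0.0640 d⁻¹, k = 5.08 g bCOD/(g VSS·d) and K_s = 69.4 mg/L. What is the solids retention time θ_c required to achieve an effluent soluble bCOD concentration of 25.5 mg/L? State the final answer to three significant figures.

θ_c ≈ 1.76 d

Specific growth rate at S = 25.5 mg/L: μ = YkS/(K_s+S) = 0.462·5.08·25.5/(69.4+25.5) = 0.6306 d⁻¹.
θ_c = 1/(μ − k_d) = 1/(0.6306 − 0.0640) = 1/0.5666 = 1.765 d.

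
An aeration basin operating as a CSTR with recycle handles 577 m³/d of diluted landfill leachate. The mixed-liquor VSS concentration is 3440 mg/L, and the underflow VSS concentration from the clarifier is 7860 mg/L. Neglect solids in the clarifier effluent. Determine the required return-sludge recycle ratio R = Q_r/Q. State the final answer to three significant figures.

R ≈ 0.778

Solids balance on the clarifier gives (1+R)X = R·X_r, so R = X/(X_r − X) = 3440 / (7860 − 3440) = 0.7783.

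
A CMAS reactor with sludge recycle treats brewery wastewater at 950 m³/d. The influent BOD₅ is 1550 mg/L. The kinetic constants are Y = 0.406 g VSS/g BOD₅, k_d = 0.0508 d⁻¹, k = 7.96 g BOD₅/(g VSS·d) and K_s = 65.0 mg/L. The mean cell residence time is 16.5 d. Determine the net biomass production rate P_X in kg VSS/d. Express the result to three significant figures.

Effluent substrate depends only on kinetics and SRT: S = K_s(1 + k_d θ_c) / [θ_c(Yk − k_d) − 1] = 65.0 × (1 + 0.0508 × 16.5) / [16.5 × (0.406 × 7.96 − 0.0508) − 1] = 119.5 / 51.49 = 2.321 mg/L.
Y_obs = Y / (1 + k_d θ_c) = 0.406 / (1 + 0.0508 × 16.5) = 0.406 / 1.838 = 0.2209.
Q·(S₀ − S) = 950 × (1550 − 2.32) × 10⁻³ = 1470 kg/d removed.
Net biomass production P_X = Y_obs × Q·(S₀ − S) = 0.2209 × 1470 = 324.7 kg VSS/d.

P_X ≈ 325 kg VSS/d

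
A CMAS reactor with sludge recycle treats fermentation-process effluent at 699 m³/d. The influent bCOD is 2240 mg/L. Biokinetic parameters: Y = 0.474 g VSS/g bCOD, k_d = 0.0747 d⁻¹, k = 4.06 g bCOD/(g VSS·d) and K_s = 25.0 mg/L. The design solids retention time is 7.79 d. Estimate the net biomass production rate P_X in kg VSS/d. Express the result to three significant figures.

P_X ≈ 469 kg VSS/d

For a completely mixed reactor with recycle the Lawrence–McCarty relation gives S = K_s·(1 + k_d·θ_c) / [θ_c·(Y·k − k_d) − 1] = 25.0 × (1 + 0.0747 × 7.79) / [7.79 × (0.474 × 4.06 − 0.0747) − 1] = 39.55 / 13.41 = 2.949 mg/L.
Y_obs = Y / (1 + k_d θ_c) = 0.474 / (1 + 0.0747 × 7.79) = 0.474 / 1.582 = 0.2996.
Q·(S₀ − S) = 699 × (2240 − 2.95) × 10⁻³ = 1564 kg/d removed.
Net biomass production P_X = Y_obs × Q·(S₀ − S) = 0.2996 × 1564 = 468.5 kg VSS/d.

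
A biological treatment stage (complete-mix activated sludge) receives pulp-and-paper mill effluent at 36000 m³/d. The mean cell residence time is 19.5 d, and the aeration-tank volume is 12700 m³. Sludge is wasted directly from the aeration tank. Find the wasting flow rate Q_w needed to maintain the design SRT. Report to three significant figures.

Q_w ≈ 651 m³/d

With mixed-liquor wasting, θ_c = V/Q_w, so Q_w = V/θ_c = 12700/19.5 = 651.3 m³/d.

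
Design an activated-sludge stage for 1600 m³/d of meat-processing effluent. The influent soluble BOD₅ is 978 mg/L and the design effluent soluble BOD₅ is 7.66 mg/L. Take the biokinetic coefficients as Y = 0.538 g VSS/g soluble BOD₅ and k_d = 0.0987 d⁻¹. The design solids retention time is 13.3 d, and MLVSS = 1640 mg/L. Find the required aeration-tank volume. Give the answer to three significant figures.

From the SRT design equation V = Y Q (S₀−S) θ_c / [X (1 + k_d θ_c)] = 0.538 × 1600 × (978 − 7.66) × 13.3 / [1640 × (1 + 0.0987 × 13.3)] = 1.11×10^7 / 3793 = 2929 m³.

V ≈ 2930 m³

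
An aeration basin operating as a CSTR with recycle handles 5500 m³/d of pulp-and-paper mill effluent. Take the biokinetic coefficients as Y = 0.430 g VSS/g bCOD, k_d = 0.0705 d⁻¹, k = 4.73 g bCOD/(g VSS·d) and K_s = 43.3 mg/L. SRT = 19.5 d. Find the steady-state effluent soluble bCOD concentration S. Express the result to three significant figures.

S ≈ 2.76 mg/L

For a completely mixed reactor with recycle the Lawrence–McCarty relation gives S = K_s·(1 + k_d·θ_c) / [θ_c·(Y·k − k_d) − 1] = 43.3 × (1 + 0.0705 × 19.5) / [19.5 × (0.430 × 4.73 − 0.0705) − 1] = 102.8 / 37.29 = 2.758 mg/L.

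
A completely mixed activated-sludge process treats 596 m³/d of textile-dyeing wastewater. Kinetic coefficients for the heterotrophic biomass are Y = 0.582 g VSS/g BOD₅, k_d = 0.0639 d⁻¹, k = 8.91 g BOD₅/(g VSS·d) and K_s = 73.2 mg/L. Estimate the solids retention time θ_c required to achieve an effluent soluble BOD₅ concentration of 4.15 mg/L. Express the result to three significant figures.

From 1/θ_c = Y·k·S/(K_s + S) − k_d: Y·k·S/(K_s+S) = 0.582 × 8.91 × 4.15 / (73.2 + 4.15) = 0.2782 d⁻¹.
θ_c = 1/(μ − k_d) = 1/(0.2782 − 0.0639) = 1/0.2143 = 4.666 d.

θ_c ≈ 4.67 d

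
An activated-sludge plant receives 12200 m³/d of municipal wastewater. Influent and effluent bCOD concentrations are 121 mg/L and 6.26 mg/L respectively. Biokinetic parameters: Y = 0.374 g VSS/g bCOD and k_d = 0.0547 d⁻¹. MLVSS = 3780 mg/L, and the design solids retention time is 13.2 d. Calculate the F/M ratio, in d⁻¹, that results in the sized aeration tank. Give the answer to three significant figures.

From the SRT design equation V = Y Q (S₀−S) θ_c / [X (1 + k_d θ_c)] = 0.374 × 12200 × (121 − 6.26) × 13.2 / [3780 × (1 + 0.0547 × 13.2)] = 6.91×10^6 / 6509 = 1062 m³.
Food-to-microorganism ratio F/M = Q S₀ / (V X) = 12200 × 121 / (1062 × 3780) = 0.3678 d⁻¹.

F/M ≈ 0.368 d⁻¹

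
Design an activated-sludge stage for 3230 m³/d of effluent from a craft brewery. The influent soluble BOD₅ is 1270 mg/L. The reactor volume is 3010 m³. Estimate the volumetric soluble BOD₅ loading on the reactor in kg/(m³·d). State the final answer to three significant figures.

L_v ≈ 1.36 kg soluble BOD₅/(m³·d)

Applied soluble BOD₅ load per unit volume = Q·S₀/V = (3230 × 1270/1000)/3010 = 1.363 kg soluble BOD₅·m⁻³·d⁻¹.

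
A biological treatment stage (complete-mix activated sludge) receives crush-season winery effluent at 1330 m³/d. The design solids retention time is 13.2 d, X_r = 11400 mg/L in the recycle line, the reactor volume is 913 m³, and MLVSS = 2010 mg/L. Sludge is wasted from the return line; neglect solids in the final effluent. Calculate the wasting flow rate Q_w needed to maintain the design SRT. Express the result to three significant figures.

Q_w ≈ 12.2 m³/d

θ_c = V·X/(Q_w·X_r) when wasting from the recycle, so Q_w = V·X/(θ_c·X_r) = 913.0 × 2010 / (13.2 × 11400) = 12.20 m³/d.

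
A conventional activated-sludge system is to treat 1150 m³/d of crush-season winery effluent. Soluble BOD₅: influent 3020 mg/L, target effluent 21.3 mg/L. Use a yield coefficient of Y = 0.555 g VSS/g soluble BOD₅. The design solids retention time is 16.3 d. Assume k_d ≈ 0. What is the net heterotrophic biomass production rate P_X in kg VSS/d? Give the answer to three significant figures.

With endogenous decay neglected, the observed yield equals the true yield: Y_obs = Y = 0.555 g VSS/g soluble BOD₅.
Substrate removed = Q·(S₀ − S) = 1150 m³/d × (3020 − 21.3) g/m³ = 3.45×10^6 g/d = 3449 kg/d.
P_X = Y_obs · Q(S₀ − S) = 0.5550 × 3449 = 1914 kg VSS/d.

P_X ≈ 1910 kg VSS/d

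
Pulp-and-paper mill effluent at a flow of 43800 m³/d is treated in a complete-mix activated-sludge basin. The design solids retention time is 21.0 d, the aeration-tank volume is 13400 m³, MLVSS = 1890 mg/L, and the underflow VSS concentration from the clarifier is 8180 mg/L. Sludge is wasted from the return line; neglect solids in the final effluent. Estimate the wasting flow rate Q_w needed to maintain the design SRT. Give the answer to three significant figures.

θ_c = V·X/(Q_w·X_r) when wasting from the recycle, so Q_w = V·X/(θ_c·X_r) = 13400 × 1890 / (21.0 × 8180) = 147.4 m³/d.

Q_w ≈ 147 m³/d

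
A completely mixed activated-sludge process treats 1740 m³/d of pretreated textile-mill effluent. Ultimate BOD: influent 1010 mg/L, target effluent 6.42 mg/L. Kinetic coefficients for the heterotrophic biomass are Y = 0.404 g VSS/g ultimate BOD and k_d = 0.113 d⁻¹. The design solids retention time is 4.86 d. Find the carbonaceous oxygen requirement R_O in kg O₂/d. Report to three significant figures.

R_O ≈ 1100 kg O₂/d

Observed yield with endogenous decay: Y_obs = Y / (1 + k_d·θ_c) = 0.404 / (1 + 0.113 × 4.86) = 0.404 / 1.549 = 0.2608 g VSS/g ultimate BOD.
ΔS = 1010 − 6.42 = 1004 mg/L, so the substrate removal rate is 1740 × 1004/1000 = 1746 kg ultimate BOD/d.
P_X = Y_obs·Q·(S₀ − S) = 0.2608 × 1746 = 455.4 kg VSS/d.
R_O = Q·ΔS − 1.42 P_X = 1746 − 646.6 = 1100 kg O₂/d.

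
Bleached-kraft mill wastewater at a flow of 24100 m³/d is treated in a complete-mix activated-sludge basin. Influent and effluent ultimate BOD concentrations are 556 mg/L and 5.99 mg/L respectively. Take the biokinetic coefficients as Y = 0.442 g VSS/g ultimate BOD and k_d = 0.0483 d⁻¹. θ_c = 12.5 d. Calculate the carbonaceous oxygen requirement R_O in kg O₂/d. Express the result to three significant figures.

Observed yield with endogenous decay: Y_obs = Y / (1 + k_d·θ_c) = 0.442 / (1 + 0.0483 × 12.5) = 0.442 / 1.604 = 0.2756 g VSS/g ultimate BOD.
Substrate removed = Q·(S₀ − S) = 24100 m³/d × (556 − 5.99) g/m³ = 1.33×10^7 g/d = 13255 kg/d.
Biomass synthesised: P_X = Y_obs × 13255 = 3653 kg VSS/d.
R_O = Q·(S₀ − S) − 1.42·P_X = 13255 − 1.42 × 3653 = 8068 kg O₂/d.

R_O ≈ 8070 kg O₂/d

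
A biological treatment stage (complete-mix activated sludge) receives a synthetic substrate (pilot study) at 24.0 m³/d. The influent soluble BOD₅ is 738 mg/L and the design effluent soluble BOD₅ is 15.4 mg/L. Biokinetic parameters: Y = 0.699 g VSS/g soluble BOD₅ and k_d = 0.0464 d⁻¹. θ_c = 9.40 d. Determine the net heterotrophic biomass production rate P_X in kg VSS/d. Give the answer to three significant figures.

P_X ≈ 8.44 kg VSS/d

Y_obs = Y / (1 + k_d θ_c) = 0.699 / (1 + 0.0464 × 9.40) = 0.699 / 1.436 = 0.4867.
Q·(S₀ − S) = 24.0 × (738 − 15.4) × 10⁻³ = 17.34 kg/d removed.
Net biomass production P_X = Y_obs × Q·(S₀ − S) = 0.4867 × 17.34 = 8.441 kg VSS/d.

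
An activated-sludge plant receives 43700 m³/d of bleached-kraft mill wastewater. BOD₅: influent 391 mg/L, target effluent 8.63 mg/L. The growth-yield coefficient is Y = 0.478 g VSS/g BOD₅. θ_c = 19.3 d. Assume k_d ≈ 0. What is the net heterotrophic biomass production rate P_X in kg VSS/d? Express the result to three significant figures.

P_X ≈ 7990 kg VSS/d

No decay correction is needed, so Y_obs = Y = 0.478.
Substrate removed = Q·(S₀ − S) = 43700 m³/d × (391 − 8.63) g/m³ = 1.67×10^7 g/d = 16710 kg/d.
So the net sludge growth is P_X = 0.4780 × 16710 = 7987 kg VSS/d.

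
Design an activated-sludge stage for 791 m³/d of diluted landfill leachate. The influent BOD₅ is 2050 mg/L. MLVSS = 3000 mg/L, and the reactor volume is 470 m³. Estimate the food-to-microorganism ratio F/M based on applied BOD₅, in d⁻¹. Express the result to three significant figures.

Food-to-microorganism ratio F/M = Q S₀ / (V X) = 791 × 2050 / (470.0 × 3000) = 1.150 d⁻¹.

F/M ≈ 1.15 d⁻¹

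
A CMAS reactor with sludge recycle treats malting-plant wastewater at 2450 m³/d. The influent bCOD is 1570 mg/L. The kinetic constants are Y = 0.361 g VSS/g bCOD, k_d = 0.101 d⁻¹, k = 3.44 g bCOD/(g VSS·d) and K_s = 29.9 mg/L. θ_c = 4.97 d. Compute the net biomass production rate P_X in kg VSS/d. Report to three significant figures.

P_X ≈ 919 kg VSS/d

From the Monod/SRT balance for a CMAS, S = K_s·(1+k_d θ_c)/[θ_c·(Y k − k_d) − 1] = 29.9 × (1 + 0.101 × 4.97) / [4.97 × (0.361 × 3.44 − 0.101) − 1] = 44.91 / 4.670 = 9.617 mg/L.
Correct the yield for decay: Y_obs = Y/(1 + k_d θ_c) = 0.361 / (1 + 0.101 × 4.97) = 0.361 / 1.502 = 0.2404.
Q·(S₀ − S) = 2450 × (1570 − 9.62) × 10⁻³ = 3823 kg/d removed.
P_X = Y_obs · Q(S₀ − S) = 0.2404 × 3823 = 918.8 kg VSS/d.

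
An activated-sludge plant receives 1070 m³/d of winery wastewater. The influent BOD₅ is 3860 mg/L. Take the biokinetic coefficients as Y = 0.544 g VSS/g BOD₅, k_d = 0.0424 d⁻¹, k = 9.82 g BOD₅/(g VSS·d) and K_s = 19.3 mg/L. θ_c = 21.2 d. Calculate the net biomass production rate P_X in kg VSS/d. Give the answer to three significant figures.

P_X ≈ 1180 kg VSS/d

For a completely mixed reactor with recycle the Lawrence–McCarty relation gives S = K_s·(1 + k_d·θ_c) / [θ_c·(Y·k − k_d) − 1] = 19.3 × (1 + 0.0424 × 21.2) / [21.2 × (0.544 × 9.82 − 0.0424) − 1] = 36.65 / 111.4 = 0.3291 mg/L.
Observed yield with endogenous decay: Y_obs = Y / (1 + k_d·θ_c) = 0.544 / (1 + 0.0424 × 21.2) = 0.544 / 1.899 = 0.2865 g VSS/g BOD₅.
Q·(S₀ − S) = 1070 × (3860 − 0.329) × 10⁻³ = 4130 kg/d removed.
P_X = Y_obs · Q(S₀ − S) = 0.2865 × 4130 = 1183 kg VSS/d.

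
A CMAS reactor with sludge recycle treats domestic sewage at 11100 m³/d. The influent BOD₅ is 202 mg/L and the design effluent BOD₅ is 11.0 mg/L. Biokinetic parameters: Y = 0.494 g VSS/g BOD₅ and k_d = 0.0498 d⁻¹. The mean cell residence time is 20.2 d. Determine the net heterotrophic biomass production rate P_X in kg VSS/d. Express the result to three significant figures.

Observed yield with endogenous decay: Y_obs = Y / (1 + k_d·θ_c) = 0.494 / (1 + 0.0498 × 20.2) = 0.494 / 2.006 = 0.2463 g VSS/g BOD₅.
Q·(S₀ − S) = 11100 × (202 − 11.0) × 10⁻³ = 2120 kg/d removed.
P_X = Y_obs · Q(S₀ − S) = 0.2463 × 2120 = 522.1 kg VSS/d.

P_X ≈ 522 kg VSS/d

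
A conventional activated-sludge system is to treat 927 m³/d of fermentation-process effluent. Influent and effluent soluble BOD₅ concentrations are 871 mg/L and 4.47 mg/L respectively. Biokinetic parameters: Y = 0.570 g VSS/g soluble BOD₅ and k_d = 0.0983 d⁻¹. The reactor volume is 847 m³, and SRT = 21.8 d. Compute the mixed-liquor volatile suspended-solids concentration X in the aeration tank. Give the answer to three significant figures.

X ≈ 3750 mg/L

From V·X·(1 + k_d·θ_c) = Y·Q·(S₀ − S)·θ_c: X = 0.570 × 927 × (871 − 4.47) × 21.8 / [847 × (1 + 0.0983 × 21.8)] = 3750 mg/L.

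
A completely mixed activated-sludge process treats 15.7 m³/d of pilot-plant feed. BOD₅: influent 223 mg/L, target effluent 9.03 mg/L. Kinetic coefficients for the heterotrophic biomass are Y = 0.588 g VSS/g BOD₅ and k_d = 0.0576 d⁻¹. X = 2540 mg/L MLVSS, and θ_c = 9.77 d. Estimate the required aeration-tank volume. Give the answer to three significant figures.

V ≈ 4.86 m³

From the SRT design equation V = Y Q (S₀−S) θ_c / [X (1 + k_d θ_c)] = 0.588 × 15.7 × (223 − 9.03) × 9.77 / [2540 × (1 + 0.0576 × 9.77)] = 1.93×10^4 / 3969 = 4.862 m³.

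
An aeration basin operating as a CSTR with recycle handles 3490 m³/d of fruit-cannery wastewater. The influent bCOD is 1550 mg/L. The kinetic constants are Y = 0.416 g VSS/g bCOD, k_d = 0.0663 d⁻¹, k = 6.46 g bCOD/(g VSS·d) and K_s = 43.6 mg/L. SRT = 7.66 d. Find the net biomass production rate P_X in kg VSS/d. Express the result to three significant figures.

P_X ≈ 1490 kg VSS/d

From the Monod/SRT balance for a CMAS, S = K_s·(1+k_d θ_c)/[θ_c·(Y k − k_d) − 1] = 43.6 × (1 + 0.0663 × 7.66) / [7.66 × (0.416 × 6.46 − 0.0663) − 1] = 65.74 / 19.08 = 3.446 mg/L.
Observed yield with endogenous decay: Y_obs = Y / (1 + k_d·θ_c) = 0.416 / (1 + 0.0663 × 7.66) = 0.416 / 1.508 = 0.2759 g VSS/g bCOD.
ΔS = 1550 − 3.45 = 1547 mg/L, so the substrate removal rate is 3490 × 1547/1000 = 5397 kg bCOD/d.
P_X = Y_obs · Q(S₀ − S) = 0.2759 × 5397 = 1489 kg VSS/d.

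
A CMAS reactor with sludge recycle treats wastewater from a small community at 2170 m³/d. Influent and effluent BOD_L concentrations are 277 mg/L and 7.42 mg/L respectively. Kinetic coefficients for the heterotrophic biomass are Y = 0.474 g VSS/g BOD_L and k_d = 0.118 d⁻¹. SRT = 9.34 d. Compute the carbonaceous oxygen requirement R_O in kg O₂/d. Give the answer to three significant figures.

R_O ≈ 398 kg O₂/d

The observed yield is Y_obs = Y/(1 + k_d·θ_c) = 0.474 / (1 + 0.118 × 9.34) = 0.474 / 2.102 = 0.2255 g VSS per g BOD_L removed.
Q·(S₀ − S) = 2170 × (277 − 7.42) × 10⁻³ = 585.0 kg/d removed.
P_X = Y_obs·Q·(S₀ − S) = 0.2255 × 585.0 = 131.9 kg VSS/d.
Carbonaceous O₂ demand = substrate oxidised − cell-mass equivalent = 585.0 − 1.42 × 131.9 = 397.7 kg O₂/d.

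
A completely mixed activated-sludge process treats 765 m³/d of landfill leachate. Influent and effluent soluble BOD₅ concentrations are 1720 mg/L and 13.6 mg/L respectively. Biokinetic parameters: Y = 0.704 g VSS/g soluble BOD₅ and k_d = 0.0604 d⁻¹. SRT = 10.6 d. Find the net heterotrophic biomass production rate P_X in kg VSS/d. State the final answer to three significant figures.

Correct the yield for decay: Y_obs = Y/(1 + k_d θ_c) = 0.704 / (1 + 0.0604 × 10.6) = 0.704 / 1.640 = 0.4292.
Substrate removed = Q·(S₀ − S) = 765 m³/d × (1720 − 13.6) g/m³ = 1.31×10^6 g/d = 1305 kg/d.
Net biomass production P_X = Y_obs × Q·(S₀ − S) = 0.4292 × 1305 = 560.3 kg VSS/d.

P_X ≈ 560 kg VSS/d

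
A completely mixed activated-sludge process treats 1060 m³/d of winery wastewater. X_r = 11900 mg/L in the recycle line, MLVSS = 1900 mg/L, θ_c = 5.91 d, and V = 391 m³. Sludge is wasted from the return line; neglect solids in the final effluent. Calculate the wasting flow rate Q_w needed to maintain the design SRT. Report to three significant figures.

Q_w ≈ 10.6 m³/d

Wasting from the return line (neglecting effluent solids): Q_w = V·X / (θ_c·X_r) = 391.0 × 1900 / (5.91 × 11900) = 10.56 m³/d.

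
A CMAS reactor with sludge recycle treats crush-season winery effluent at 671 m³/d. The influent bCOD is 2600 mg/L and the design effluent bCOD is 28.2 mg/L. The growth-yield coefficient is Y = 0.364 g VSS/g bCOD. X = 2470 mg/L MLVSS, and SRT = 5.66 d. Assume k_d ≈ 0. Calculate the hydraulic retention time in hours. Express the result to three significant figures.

With k_d = 0 the design equation reduces to V = Y Q (S₀−S) θ_c / X = 0.364 × 671 × (2600 − 28.2) × 5.66 / 2470 = 1439 m³.
τ = V/Q = 1439/671 = 2.145 d, or 51.48 h.

τ ≈ 51.5 h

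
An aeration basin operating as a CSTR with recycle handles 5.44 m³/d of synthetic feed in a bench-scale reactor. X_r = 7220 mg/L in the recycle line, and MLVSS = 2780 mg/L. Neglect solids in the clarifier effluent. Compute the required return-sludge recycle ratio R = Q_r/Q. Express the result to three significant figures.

R ≈ 0.626

Solids balance on the clarifier gives (1+R)X = R·X_r, so R = X/(X_r − X) = 2780 / (7220 − 2780) = 0.6261.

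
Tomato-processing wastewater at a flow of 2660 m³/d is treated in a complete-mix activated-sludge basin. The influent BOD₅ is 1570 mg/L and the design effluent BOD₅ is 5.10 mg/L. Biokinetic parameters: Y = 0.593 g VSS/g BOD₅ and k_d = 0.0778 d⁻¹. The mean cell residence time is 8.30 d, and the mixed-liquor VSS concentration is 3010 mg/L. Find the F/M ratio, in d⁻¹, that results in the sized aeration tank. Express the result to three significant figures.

Rearranging the biomass balance for a CMAS with decay, V = Y·Q·ΔS·θ_c / [X·(1+k_d θ_c)] = 0.593 × 2660 × (1570 − 5.10) × 8.30 / [3010 × (1 + 0.0778 × 8.30)] = 2.05×10^7 / 4954 = 4136 m³.
Food-to-microorganism ratio F/M = Q S₀ / (V X) = 2660 × 1570 / (4136 × 3010) = 0.3355 d⁻¹.

F/M ≈ 0.335 d⁻¹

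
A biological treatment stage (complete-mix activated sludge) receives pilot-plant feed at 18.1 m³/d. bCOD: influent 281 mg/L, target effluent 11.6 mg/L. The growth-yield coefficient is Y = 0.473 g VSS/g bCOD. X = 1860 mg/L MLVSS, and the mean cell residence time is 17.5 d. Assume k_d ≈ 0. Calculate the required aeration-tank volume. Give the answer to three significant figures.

V ≈ 21.7 m³

With k_d = 0 the design equation reduces to V = Y Q (S₀−S) θ_c / X = 0.473 × 18.1 × (281 − 11.6) × 17.5 / 1860 = 21.70 m³.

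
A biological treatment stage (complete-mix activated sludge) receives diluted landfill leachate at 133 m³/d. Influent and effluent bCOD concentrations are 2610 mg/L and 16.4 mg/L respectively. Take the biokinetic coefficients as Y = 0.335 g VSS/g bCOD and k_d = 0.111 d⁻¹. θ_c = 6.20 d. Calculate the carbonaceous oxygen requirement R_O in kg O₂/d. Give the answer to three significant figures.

R_O ≈ 248 kg O₂/d

Observed yield with endogenous decay: Y_obs = Y / (1 + k_d·θ_c) = 0.335 / (1 + 0.111 × 6.20) = 0.335 / 1.688 = 0.1984 g VSS/g bCOD.
ΔS = 2610 − 16.4 = 2594 mg/L, so the substrate removal rate is 133 × 2594/1000 = 344.9 kg bCOD/d.
Biomass synthesised: P_X = Y_obs × 344.9 = 68.45 kg VSS/d.
R_O = Q·(S₀ − S) − 1.42·P_X = 344.9 − 1.42 × 68.45 = 247.7 kg O₂/d.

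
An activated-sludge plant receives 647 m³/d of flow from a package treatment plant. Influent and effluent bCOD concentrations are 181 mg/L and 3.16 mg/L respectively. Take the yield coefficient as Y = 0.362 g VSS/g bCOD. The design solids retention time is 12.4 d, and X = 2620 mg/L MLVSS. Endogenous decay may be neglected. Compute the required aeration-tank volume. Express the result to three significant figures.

Biomass mass balance (decay neglected): V·X = Y·Q·(S₀ − S)·θ_c, so V = 0.362 × 647 × (181 − 3.16) × 12.4 / 2620 = 197.1 m³.

V ≈ 197 m³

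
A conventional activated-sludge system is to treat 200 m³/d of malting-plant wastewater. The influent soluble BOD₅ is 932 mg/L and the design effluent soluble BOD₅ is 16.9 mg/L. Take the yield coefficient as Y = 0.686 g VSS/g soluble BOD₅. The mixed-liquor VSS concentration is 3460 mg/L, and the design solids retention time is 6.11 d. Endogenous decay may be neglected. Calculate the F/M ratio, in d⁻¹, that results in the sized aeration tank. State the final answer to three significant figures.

F/M ≈ 0.243 d⁻¹

With k_d = 0 the design equation reduces to V = Y Q (S₀−S) θ_c / X = 0.686 × 200 × (932 − 16.9) × 6.11 / 3460 = 221.7 m³.
Food-to-microorganism ratio F/M = Q S₀ / (V X) = 200 × 932 / (221.7 × 3460) = 0.2430 d⁻¹.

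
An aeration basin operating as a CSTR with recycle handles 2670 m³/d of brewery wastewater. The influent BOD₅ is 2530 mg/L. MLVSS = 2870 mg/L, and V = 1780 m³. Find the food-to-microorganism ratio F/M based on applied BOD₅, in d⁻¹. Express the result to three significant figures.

F/M ≈ 1.32 d⁻¹

F/M = Q·S₀ / (V·X) = 2670 × 2530 / (1780 × 2870) = 1.322 g BOD₅·(g VSS·d)⁻¹.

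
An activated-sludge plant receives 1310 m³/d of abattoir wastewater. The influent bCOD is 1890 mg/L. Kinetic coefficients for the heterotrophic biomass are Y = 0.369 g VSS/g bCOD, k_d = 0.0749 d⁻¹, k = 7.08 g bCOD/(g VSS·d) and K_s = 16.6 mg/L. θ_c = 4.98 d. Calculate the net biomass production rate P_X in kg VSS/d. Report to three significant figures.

Effluent substrate depends only on kinetics and SRT: S = K_s(1 + k_d θ_c) / [θ_c(Yk − k_d) − 1] = 16.6 × (1 + 0.0749 × 4.98) / [4.98 × (0.369 × 7.08 − 0.0749) − 1] = 22.79 / 11.64 = 1.959 mg/L.
Observed yield with endogenous decay: Y_obs = Y / (1 + k_d·θ_c) = 0.369 / (1 + 0.0749 × 4.98) = 0.369 / 1.373 = 0.2688 g VSS/g bCOD.
Substrate removed = Q·(S₀ − S) = 1310 m³/d × (1890 − 1.96) g/m³ = 2.47×10^6 g/d = 2473 kg/d.
So the net sludge growth is P_X = 0.2688 × 2473 = 664.7 kg VSS/d.

P_X ≈ 665 kg VSS/d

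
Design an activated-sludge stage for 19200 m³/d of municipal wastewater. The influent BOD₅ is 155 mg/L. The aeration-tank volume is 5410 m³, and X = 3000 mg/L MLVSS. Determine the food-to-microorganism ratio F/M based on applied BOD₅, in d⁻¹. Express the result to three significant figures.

Food-to-microorganism ratio F/M = Q S₀ / (V X) = 19200 × 155 / (5410 × 3000) = 0.1834 d⁻¹.

F/M ≈ 0.183 d⁻¹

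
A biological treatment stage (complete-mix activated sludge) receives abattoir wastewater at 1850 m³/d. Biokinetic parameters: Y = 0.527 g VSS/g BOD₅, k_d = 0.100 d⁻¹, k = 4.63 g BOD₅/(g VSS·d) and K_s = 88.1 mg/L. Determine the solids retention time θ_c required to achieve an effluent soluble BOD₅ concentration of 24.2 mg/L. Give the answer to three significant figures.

Specific growth rate at S = 24.2 mg/L: μ = YkS/(K_s+S) = 0.527·4.63·24.2/(88.1+24.2) = 0.5258 d⁻¹.
Then 1/θ_c = μ − k_d = 0.5258 − 0.100 = 0.4258 d⁻¹, giving θ_c = 2.348 d.

θ_c ≈ 2.35 d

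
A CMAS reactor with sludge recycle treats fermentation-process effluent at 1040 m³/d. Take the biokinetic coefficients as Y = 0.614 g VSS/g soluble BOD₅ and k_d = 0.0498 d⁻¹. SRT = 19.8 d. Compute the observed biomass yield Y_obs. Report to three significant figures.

Observed yield with endogenous decay: Y_obs = Y / (1 + k_d·θ_c) = 0.614 / (1 + 0.0498 × 19.8) = 0.614 / 1.986 = 0.3092 g VSS/g soluble BOD₅.

Y_obs ≈ 0.309 g VSS/g soluble BOD₅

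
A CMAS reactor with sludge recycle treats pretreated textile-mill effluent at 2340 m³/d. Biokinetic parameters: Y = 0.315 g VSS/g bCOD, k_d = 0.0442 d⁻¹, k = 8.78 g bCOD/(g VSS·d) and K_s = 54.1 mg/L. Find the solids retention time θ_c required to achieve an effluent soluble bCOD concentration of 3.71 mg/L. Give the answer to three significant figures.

θ_c ≈ 7.50 d

From 1/θ_c = Y·k·S/(K_s + S) − k_d: Y·k·S/(K_s+S) = 0.315 × 8.78 × 3.71 / (54.1 + 3.71) = 0.1775 d⁻¹.
Then 1/θ_c = μ − k_d = 0.1775 − 0.0442 = 0.1333 d⁻¹, giving θ_c = 7.502 d.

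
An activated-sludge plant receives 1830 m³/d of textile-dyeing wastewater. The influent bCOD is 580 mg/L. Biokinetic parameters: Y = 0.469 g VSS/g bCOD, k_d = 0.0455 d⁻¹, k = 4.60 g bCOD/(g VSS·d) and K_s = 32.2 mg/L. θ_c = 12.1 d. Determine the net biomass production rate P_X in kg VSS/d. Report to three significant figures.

Effluent substrate depends only on kinetics and SRT: S = K_s(1 + k_d θ_c) / [θ_c(Yk − k_d) − 1] = 32.2 × (1 + 0.0455 × 12.1) / [12.1 × (0.469 × 4.60 − 0.0455) − 1] = 49.93 / 24.55 = 2.033 mg/L.
Observed yield with endogenous decay: Y_obs = Y / (1 + k_d·θ_c) = 0.469 / (1 + 0.0455 × 12.1) = 0.469 / 1.551 = 0.3025 g VSS/g bCOD.
Substrate removed = Q·(S₀ − S) = 1830 m³/d × (580 − 2.03) g/m³ = 1.06×10^6 g/d = 1058 kg/d.
So the net sludge growth is P_X = 0.3025 × 1058 = 319.9 kg VSS/d.

P_X ≈ 320 kg VSS/d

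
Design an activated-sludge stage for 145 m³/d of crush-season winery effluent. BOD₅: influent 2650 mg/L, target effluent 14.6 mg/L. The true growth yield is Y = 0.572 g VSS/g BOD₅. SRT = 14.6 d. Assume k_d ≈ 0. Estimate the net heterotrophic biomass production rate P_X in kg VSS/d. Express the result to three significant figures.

No decay correction is needed, so Y_obs = Y = 0.572.
Mass of BOD₅ removed per day: Q(S₀ − S) = 145 × 2635 g/m³ = 382.1 kg/d.
Net biomass production P_X = Y_obs × Q·(S₀ − S) = 0.5720 × 382.1 = 218.6 kg VSS/d.

P_X ≈ 219 kg VSS/d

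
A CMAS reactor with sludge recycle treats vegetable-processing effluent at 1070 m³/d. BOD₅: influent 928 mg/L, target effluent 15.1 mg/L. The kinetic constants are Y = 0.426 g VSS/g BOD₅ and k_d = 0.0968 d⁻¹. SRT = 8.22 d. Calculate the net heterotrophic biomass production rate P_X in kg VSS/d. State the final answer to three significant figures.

P_X ≈ 232 kg VSS/d

Y_obs = Y / (1 + k_d θ_c) = 0.426 / (1 + 0.0968 × 8.22) = 0.426 / 1.796 = 0.2372.
Substrate removed = Q·(S₀ − S) = 1070 m³/d × (928 − 15.1) g/m³ = 9.77×10^5 g/d = 976.8 kg/d.
Net biomass production P_X = Y_obs × Q·(S₀ − S) = 0.2372 × 976.8 = 231.7 kg VSS/d.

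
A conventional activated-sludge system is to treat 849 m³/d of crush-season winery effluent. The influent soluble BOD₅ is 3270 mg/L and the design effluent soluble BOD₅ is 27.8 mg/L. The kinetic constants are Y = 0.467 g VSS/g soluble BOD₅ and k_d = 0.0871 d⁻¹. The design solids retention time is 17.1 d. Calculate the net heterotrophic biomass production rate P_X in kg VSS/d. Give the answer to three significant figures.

Correct the yield for decay: Y_obs = Y/(1 + k_d θ_c) = 0.467 / (1 + 0.0871 × 17.1) = 0.467 / 2.489 = 0.1876.
ΔS = 3270 − 27.8 = 3242 mg/L, so the substrate removal rate is 849 × 3242/1000 = 2753 kg soluble BOD₅/d.
P_X = Y_obs · Q(S₀ − S) = 0.1876 × 2753 = 516.4 kg VSS/d.

P_X ≈ 516 kg VSS/d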